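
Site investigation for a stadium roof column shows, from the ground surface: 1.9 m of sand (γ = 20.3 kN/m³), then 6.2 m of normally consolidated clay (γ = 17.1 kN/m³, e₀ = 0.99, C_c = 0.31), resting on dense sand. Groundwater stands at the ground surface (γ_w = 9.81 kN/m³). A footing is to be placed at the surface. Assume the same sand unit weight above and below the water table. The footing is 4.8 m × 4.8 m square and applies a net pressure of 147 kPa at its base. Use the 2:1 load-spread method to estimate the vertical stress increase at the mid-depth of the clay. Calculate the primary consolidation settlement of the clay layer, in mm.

S_c ≈ 253 mm

Mid-depth of clay below the ground surface: z = 1.9 + 6.2/2 = 5 m.
Total vertical stress at mid-clay: σ_v = 20.3×1.9 + 17.1×3.1 = 91.58 kPa.
Pore pressure: u = 9.81×(5 − 0) = 49.05 kPa.
Initial effective stress: σ'_0 = σ_v − u = 91.58 − 49.05 = 42.53 kPa.
Stress increase at mid-clay by the 2:1 spreading method:
Δσ = qBL/((B+z)(L+z)) = 147×4.8×4.8/((4.8+5)(4.8+5)) = 35.265 kPa
Final effective stress: σ'_f = σ'_0 + Δσ = 42.53 + 35.265 = 77.795 kPa.
Normally consolidated clay, so the full stress increment lies on the virgin compression line:
S_c = C_c·H/(1+e₀)·log₁₀(σ'_f/σ'_0) = 0.31×6.2/(1+0.99)×log₁₀(77.795/42.53)
    = 0.96583 × 0.26226 = 0.2533 m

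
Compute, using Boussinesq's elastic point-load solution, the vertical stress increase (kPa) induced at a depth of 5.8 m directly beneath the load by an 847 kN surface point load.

Δσ_z ≈ 12 kPa

Boussinesq vertical stress below a point load on an elastic half-space:
Δσ_z = 3P/(2πz²) · [1 + (r/z)²]^(−5/2)
r/z = 0/5.8 = 0; [1+(r/z)²]^(−5/2) = 1.
Δσ_z = 3×847/(2π×5.8²) × 1 = 12.022 × 1 = 12.02 kPa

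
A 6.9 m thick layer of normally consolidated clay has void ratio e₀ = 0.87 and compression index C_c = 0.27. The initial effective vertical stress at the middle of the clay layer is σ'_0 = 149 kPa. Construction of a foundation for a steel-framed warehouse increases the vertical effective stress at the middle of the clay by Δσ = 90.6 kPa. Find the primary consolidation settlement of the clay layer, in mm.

Final effective stress: σ'_f = σ'_0 + Δσ = 149 + 90.6 = 239.6 kPa.
Normally consolidated clay, so the full stress increment lies on the virgin compression line:
S_c = C_c·H/(1+e₀)·log₁₀(σ'_f/σ'_0) = 0.27×6.9/(1+0.87)×log₁₀(239.6/149)
    = 0.99626 × 0.2063 = 0.2055 m

S_c ≈ 206 mm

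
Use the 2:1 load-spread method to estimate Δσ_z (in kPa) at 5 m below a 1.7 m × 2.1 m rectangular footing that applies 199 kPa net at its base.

Δσ_z ≈ 14.9 kPa

By the 2:1 method the load spreads at 1 horizontal : 2 vertical, so at depth z the loaded area has grown by z in each plan dimension:
Δσ = qBL/((B+z)(L+z)) = 199×1.7×2.1/((1.7+5)(2.1+5)) = 14.934 kPa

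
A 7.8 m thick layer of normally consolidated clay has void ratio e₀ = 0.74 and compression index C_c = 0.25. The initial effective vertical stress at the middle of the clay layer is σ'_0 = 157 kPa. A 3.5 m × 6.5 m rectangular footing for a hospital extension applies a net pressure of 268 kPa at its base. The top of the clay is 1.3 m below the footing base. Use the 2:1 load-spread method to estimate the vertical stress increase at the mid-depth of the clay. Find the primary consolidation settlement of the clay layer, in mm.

S_c ≈ 157 mm

Mid-depth of clay below the footing base: z = 1.3 + 7.8/2 = 5.2 m.
Stress increase at mid-clay by the 2:1 spreading method:
Δσ = qBL/((B+z)(L+z)) = 268×3.5×6.5/((3.5+5.2)(6.5+5.2)) = 59.898 kPa
Final effective stress: σ'_f = σ'_0 + Δσ = 157 + 59.898 = 216.9 kPa.
Normally consolidated clay, so the full stress increment lies on the virgin compression line:
S_c = C_c·H/(1+e₀)·log₁₀(σ'_f/σ'_0) = 0.25×7.8/(1+0.74)×log₁₀(216.9/157)
    = 1.1207 × 0.14036 = 0.1573 m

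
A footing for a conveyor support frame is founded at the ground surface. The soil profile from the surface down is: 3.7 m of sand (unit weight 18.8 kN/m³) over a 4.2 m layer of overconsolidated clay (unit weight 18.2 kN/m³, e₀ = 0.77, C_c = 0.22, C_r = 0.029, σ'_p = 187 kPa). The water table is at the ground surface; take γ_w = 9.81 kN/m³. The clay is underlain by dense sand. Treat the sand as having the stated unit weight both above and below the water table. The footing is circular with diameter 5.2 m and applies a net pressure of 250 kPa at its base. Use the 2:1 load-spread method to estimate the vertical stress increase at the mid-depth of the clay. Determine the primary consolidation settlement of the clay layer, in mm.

S_c ≈ 22.1 mm

Mid-depth of clay below the ground surface: z = 3.7 + 4.2/2 = 5.8 m.
Total vertical stress at mid-clay: σ_v = 18.8×3.7 + 18.2×2.1 = 107.78 kPa.
Pore pressure: u = 9.81×(5.8 − 0) = 56.898 kPa.
Initial effective stress: σ'_0 = σ_v − u = 107.78 − 56.898 = 50.882 kPa.
Stress increase at mid-clay by the 2:1 spreading method:
Δσ ≈ qD²/(D+z)² = 250×5.2²/(5.2+5.8)² = 55.868 kPa
Final effective stress: σ'_f = 50.882 + 55.868 = 106.75 kPa.
σ'_f = 106.75 ≤ σ'_p = 187 kPa, so the clay remains overconsolidated and only the recompression index applies:
S_c = C_r·H/(1+e₀)·log₁₀(σ'_f/σ'_0) = 0.029×4.2/1.77×log₁₀(106.75/50.882)
    = 0.068814 × 0.3218 = 0.02214 m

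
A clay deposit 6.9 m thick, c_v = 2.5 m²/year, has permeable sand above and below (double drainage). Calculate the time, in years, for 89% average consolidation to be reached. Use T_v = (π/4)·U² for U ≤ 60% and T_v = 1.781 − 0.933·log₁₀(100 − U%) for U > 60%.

Drainage path length: H_d = H/2 = 3.45 m (double drainage).
U > 60%: T_v = 1.781 − 0.933·log₁₀(100 − 89) = 0.80938.
t = T_v·H_d²/c_v = 0.80938×3.45²/2.5 = 3.853 years.

t ≈ 3.85 years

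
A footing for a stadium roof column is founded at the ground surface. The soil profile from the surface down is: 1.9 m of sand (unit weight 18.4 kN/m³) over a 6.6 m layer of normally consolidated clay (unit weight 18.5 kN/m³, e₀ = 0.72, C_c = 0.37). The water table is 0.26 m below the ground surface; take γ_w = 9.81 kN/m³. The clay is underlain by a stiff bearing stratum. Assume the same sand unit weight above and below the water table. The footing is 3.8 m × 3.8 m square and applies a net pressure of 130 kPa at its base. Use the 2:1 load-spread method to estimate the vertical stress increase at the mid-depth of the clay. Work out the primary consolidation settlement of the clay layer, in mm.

Mid-depth of clay below the ground surface: z = 1.9 + 6.6/2 = 5.2 m.
Total vertical stress at mid-clay: σ_v = 18.4×1.9 + 18.5×3.3 = 96.01 kPa.
Pore pressure: u = 9.81×(5.2 − 0.26) = 48.461 kPa.
Initial effective stress: σ'_0 = σ_v − u = 96.01 − 48.461 = 47.549 kPa.
Stress increase at mid-clay by the 2:1 spreading method:
Δσ = qBL/((B+z)(L+z)) = 130×3.8×3.8/((3.8+5.2)(3.8+5.2)) = 23.175 kPa
Final effective stress: σ'_f = σ'_0 + Δσ = 47.549 + 23.175 = 70.724 kPa.
Normally consolidated clay, so the full stress increment lies on the virgin compression line:
S_c = C_c·H/(1+e₀)·log₁₀(σ'_f/σ'_0) = 0.37×6.6/(1+0.72)×log₁₀(70.724/47.549)
    = 1.4198 × 0.17243 = 0.2448 m

S_c ≈ 245 mm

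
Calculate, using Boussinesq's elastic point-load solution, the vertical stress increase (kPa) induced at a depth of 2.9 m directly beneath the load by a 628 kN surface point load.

Δσ_z ≈ 35.7 kPa

Boussinesq vertical stress below a point load on an elastic half-space:
Δσ_z = 3P/(2πz²) · [1 + (r/z)²]^(−5/2)
r/z = 0/2.9 = 0; [1+(r/z)²]^(−5/2) = 1.
Δσ_z = 3×628/(2π×2.9²) × 1 = 35.654 × 1 = 35.65 kPa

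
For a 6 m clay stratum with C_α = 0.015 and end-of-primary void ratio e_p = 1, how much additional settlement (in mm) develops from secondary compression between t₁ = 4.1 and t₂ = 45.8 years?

Secondary compression: S_s = C_α·H/(1+e_p)·log₁₀(t₂/t₁)
S_s = 0.015×6/(1+1)×log₁₀(45.8/4.1)
    = 0.045 × 1.048 = 0.04716 m

S_s ≈ 47.2 mm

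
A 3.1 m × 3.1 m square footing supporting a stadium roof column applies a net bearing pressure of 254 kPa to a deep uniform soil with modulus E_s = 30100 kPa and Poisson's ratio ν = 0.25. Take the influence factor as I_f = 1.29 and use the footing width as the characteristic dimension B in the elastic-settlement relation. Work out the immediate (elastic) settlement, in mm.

S_e ≈ 31.6 mm

Immediate (elastic) settlement: S_e = q·B·(1−ν²)/E_s · I_f.
S_e = 254 × 3.1 × (1 − 0.25²) / 30100 × 1.29
    = 254 × 3.1 × 0.9375 / 30100 × 1.29
    = 0.03164 m = 31.64 mm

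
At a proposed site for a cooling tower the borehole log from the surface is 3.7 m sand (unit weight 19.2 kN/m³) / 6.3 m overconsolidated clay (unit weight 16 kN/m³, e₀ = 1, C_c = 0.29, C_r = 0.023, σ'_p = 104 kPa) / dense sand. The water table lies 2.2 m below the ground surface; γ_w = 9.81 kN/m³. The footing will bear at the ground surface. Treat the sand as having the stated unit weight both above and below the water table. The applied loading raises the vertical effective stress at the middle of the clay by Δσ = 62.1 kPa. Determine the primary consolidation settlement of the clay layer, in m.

S_c ≈ 0.122 m

Mid-depth of clay below the ground surface: z = 3.7 + 6.3/2 = 6.85 m.
Total vertical stress at mid-clay: σ_v = 19.2×3.7 + 16×3.15 = 121.44 kPa.
Pore pressure: u = 9.81×(6.85 − 2.2) = 45.617 kPa.
Initial effective stress: σ'_0 = σ_v − u = 121.44 − 45.617 = 75.823 kPa.
Final effective stress: σ'_f = 75.823 + 62.1 = 137.92 kPa.
σ'_f = 137.92 > σ'_p = 104 kPa, so the stress path crosses the preconsolidation pressure — recompression up to σ'_p, then virgin compression beyond:
S_c = H/(1+e₀)·[C_r·log₁₀(σ'_p/σ'_0) + C_c·log₁₀(σ'_f/σ'_p)]
    = 6.3/2 × [0.023×log₁₀(104/75.823) + 0.29×log₁₀(137.92/104)]
    = 3.15 × [0.0031563 + 0.035552] = 0.1219 m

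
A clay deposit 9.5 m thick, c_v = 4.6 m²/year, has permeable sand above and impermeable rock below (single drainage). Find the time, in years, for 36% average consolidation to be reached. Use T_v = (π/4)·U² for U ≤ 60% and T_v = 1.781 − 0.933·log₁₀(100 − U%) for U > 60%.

t ≈ 2 years

Drainage path length: H_d = H = 9.5 m (single drainage).
U ≤ 60%: T_v = (π/4)·U² = (π/4)×0.36² = 0.10179.
t = T_v·H_d²/c_v = 0.10179×9.5²/4.6 = 1.997 years.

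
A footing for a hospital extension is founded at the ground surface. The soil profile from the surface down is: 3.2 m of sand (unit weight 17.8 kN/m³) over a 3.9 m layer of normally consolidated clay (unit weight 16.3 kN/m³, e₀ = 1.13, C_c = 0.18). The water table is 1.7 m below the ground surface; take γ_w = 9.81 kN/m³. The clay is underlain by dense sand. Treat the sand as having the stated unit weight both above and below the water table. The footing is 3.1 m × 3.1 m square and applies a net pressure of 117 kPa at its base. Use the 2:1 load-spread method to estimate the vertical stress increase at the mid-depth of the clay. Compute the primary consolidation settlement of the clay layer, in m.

S_c ≈ 0.0377 m

Mid-depth of clay below the ground surface: z = 3.2 + 3.9/2 = 5.15 m.
Total vertical stress at mid-clay: σ_v = 17.8×3.2 + 16.3×1.95 = 88.745 kPa.
Pore pressure: u = 9.81×(5.15 − 1.7) = 33.845 kPa.
Initial effective stress: σ'_0 = σ_v − u = 88.745 − 33.845 = 54.9 kPa.
Stress increase at mid-clay by the 2:1 spreading method:
Δσ = qBL/((B+z)(L+z)) = 117×3.1×3.1/((3.1+5.15)(3.1+5.15)) = 16.52 kPa
Final effective stress: σ'_f = σ'_0 + Δσ = 54.9 + 16.52 = 71.42 kPa.
Normally consolidated clay, so the full stress increment lies on the virgin compression line:
S_c = C_c·H/(1+e₀)·log₁₀(σ'_f/σ'_0) = 0.18×3.9/(1+1.13)×log₁₀(71.42/54.9)
    = 0.32958 × 0.11425 = 0.03765 m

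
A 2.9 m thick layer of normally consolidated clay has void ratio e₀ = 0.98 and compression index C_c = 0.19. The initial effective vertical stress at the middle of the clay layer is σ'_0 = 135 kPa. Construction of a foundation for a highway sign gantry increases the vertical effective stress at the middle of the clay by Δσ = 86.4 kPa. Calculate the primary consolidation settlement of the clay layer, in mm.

Final effective stress: σ'_f = σ'_0 + Δσ = 135 + 86.4 = 221.4 kPa.
Normally consolidated clay, so the full stress increment lies on the virgin compression line:
S_c = C_c·H/(1+e₀)·log₁₀(σ'_f/σ'_0) = 0.19×2.9/(1+0.98)×log₁₀(221.4/135)
    = 0.27828 × 0.21484 = 0.05979 m

S_c ≈ 59.8 mm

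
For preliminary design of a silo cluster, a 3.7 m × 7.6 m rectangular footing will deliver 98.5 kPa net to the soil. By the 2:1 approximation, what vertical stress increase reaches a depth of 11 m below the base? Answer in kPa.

By the 2:1 method the load spreads at 1 horizontal : 2 vertical, so at depth z the loaded area has grown by z in each plan dimension:
Δσ = qBL/((B+z)(L+z)) = 98.5×3.7×7.6/((3.7+11)(7.6+11)) = 10.13 kPa

Δσ_z ≈ 10.1 kPa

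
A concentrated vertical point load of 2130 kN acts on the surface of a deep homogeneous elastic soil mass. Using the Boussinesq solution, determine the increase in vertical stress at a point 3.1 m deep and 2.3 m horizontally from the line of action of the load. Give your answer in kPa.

Δσ_z ≈ 35.4 kPa

Boussinesq vertical stress below a point load on an elastic half-space:
Δσ_z = 3P/(2πz²) · [1 + (r/z)²]^(−5/2)
r/z = 2.3/3.1 = 0.74194; [1+(r/z)²]^(−5/2) = 0.33407.
Δσ_z = 3×2130/(2π×3.1²) × 0.33407 = 105.83 × 0.33407 = 35.35 kPa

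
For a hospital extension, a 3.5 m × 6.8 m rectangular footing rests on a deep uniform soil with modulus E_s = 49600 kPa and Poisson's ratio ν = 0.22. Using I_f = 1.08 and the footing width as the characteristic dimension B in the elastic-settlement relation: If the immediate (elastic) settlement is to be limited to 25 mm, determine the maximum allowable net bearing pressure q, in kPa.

q ≈ 345 kPa

S_e = q·B·(1−ν²)/E_s · I_f  ⇒  q = S_e·E_s / (B·(1−ν²)·I_f).
q = 0.025 × 49600 / (3.5 × 0.9516 × 1.08) = 344.7 kPa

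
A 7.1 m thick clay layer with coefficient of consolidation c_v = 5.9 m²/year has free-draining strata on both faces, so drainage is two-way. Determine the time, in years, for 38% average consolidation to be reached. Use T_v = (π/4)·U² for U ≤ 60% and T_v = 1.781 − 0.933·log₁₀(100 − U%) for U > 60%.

t ≈ 0.242 years

Drainage path length: H_d = H/2 = 3.55 m (double drainage).
U ≤ 60%: T_v = (π/4)·U² = (π/4)×0.38² = 0.11341.
t = T_v·H_d²/c_v = 0.11341×3.55²/5.9 = 0.2422 years.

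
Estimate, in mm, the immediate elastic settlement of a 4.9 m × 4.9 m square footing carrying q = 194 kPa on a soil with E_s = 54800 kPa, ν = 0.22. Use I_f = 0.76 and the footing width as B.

Immediate (elastic) settlement: S_e = q·B·(1−ν²)/E_s · I_f.
S_e = 194 × 4.9 × (1 − 0.22²) / 54800 × 0.76
    = 194 × 4.9 × 0.9516 / 54800 × 0.76
    = 0.01255 m = 12.55 mm

S_e ≈ 12.5 mm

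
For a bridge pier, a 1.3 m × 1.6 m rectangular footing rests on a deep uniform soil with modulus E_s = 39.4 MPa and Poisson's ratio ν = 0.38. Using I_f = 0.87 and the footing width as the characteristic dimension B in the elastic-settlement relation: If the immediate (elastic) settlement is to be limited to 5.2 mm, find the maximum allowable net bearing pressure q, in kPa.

E_s = 39.4 MPa = 39400 kPa.
S_e = q·B·(1−ν²)/E_s · I_f  ⇒  q = S_e·E_s / (B·(1−ν²)·I_f).
q = 0.0052 × 39400 / (1.3 × 0.8556 × 0.87) = 211.7 kPa

q ≈ 212 kPa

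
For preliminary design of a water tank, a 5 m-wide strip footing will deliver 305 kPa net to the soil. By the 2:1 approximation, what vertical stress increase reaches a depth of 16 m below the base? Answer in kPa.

By the 2:1 method the load spreads at 1 horizontal : 2 vertical, so at depth z the loaded area has grown by z in each plan dimension:
Δσ = qB/(B+z) = 305×5/(5+16) = 72.619 kPa

Δσ_z ≈ 72.6 kPa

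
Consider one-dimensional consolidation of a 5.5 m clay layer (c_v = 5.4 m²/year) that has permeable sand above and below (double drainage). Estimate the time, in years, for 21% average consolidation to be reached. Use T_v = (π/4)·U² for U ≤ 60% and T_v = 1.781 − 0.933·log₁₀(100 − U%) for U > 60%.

Drainage path length: H_d = H/2 = 2.75 m (double drainage).
U ≤ 60%: T_v = (π/4)·U² = (π/4)×0.21² = 0.034636.
t = T_v·H_d²/c_v = 0.034636×2.75²/5.4 = 0.04851 years.

t ≈ 0.0485 years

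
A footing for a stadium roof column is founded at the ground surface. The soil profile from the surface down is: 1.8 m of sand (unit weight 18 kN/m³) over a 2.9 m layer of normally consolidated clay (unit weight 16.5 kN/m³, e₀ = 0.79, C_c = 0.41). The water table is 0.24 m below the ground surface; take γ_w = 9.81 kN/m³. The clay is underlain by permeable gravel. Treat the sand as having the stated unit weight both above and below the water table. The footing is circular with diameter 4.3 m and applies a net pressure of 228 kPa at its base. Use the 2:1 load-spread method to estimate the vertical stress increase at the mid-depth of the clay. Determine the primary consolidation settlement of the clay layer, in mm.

Mid-depth of clay below the ground surface: z = 1.8 + 2.9/2 = 3.25 m.
Total vertical stress at mid-clay: σ_v = 18×1.8 + 16.5×1.45 = 56.325 kPa.
Pore pressure: u = 9.81×(3.25 − 0.24) = 29.528 kPa.
Initial effective stress: σ'_0 = σ_v − u = 56.325 − 29.528 = 26.797 kPa.
Stress increase at mid-clay by the 2:1 spreading method:
Δσ ≈ qD²/(D+z)² = 228×4.3²/(4.3+3.25)² = 73.957 kPa
Final effective stress: σ'_f = σ'_0 + Δσ = 26.797 + 73.957 = 100.75 kPa.
Normally consolidated clay, so the full stress increment lies on the virgin compression line:
S_c = C_c·H/(1+e₀)·log₁₀(σ'_f/σ'_0) = 0.41×2.9/(1+0.79)×log₁₀(100.75/26.797)
    = 0.66425 × 0.57516 = 0.3821 m

S_c ≈ 382 mm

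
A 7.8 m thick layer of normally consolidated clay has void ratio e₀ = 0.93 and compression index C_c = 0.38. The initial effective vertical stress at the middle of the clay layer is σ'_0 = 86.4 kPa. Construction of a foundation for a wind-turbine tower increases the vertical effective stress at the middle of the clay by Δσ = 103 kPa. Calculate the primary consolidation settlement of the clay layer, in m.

Final effective stress: σ'_f = σ'_0 + Δσ = 86.4 + 103 = 189.4 kPa.
Normally consolidated clay, so the full stress increment lies on the virgin compression line:
S_c = C_c·H/(1+e₀)·log₁₀(σ'_f/σ'_0) = 0.38×7.8/(1+0.93)×log₁₀(189.4/86.4)
    = 1.5358 × 0.34087 = 0.5235 m

S_c ≈ 0.524 m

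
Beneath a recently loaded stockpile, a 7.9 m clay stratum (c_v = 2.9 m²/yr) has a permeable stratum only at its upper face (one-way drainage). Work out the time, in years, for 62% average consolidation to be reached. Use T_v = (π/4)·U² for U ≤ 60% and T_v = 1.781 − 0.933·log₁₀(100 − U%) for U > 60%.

t ≈ 6.61 years

Drainage path length: H_d = H = 7.9 m (single drainage).
U > 60%: T_v = 1.781 − 0.933·log₁₀(100 − 62) = 0.30706.
t = T_v·H_d²/c_v = 0.30706×7.9²/2.9 = 6.608 years.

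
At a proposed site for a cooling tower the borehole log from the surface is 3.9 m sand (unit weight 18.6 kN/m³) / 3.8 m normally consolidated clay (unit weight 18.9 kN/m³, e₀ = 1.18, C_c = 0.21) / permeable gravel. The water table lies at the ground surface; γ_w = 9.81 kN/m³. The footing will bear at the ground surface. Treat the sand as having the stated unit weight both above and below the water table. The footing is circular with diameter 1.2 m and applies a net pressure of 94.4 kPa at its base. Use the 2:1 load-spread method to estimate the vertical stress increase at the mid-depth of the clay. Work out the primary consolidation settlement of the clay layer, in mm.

Mid-depth of clay below the ground surface: z = 3.9 + 3.8/2 = 5.8 m.
Total vertical stress at mid-clay: σ_v = 18.6×3.9 + 18.9×1.9 = 108.45 kPa.
Pore pressure: u = 9.81×(5.8 − 0) = 56.898 kPa.
Initial effective stress: σ'_0 = σ_v − u = 108.45 − 56.898 = 51.552 kPa.
Stress increase at mid-clay by the 2:1 spreading method:
Δσ ≈ qD²/(D+z)² = 94.4×1.2²/(1.2+5.8)² = 2.7742 kPa
Final effective stress: σ'_f = σ'_0 + Δσ = 51.552 + 2.7742 = 54.326 kPa.
Normally consolidated clay, so the full stress increment lies on the virgin compression line:
S_c = C_c·H/(1+e₀)·log₁₀(σ'_f/σ'_0) = 0.21×3.8/(1+1.18)×log₁₀(54.326/51.552)
    = 0.36606 × 0.022762 = 0.008332 m

S_c ≈ 8.33 mm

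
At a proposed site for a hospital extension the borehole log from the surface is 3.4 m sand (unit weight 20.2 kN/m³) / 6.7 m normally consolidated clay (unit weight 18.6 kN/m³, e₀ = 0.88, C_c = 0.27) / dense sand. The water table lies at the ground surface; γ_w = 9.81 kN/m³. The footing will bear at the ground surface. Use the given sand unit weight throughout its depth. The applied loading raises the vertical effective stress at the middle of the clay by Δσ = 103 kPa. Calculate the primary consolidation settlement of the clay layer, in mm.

Mid-depth of clay below the ground surface: z = 3.4 + 6.7/2 = 6.75 m.
Total vertical stress at mid-clay: σ_v = 20.2×3.4 + 18.6×3.35 = 130.99 kPa.
Pore pressure: u = 9.81×(6.75 − 0) = 66.218 kPa.
Initial effective stress: σ'_0 = σ_v − u = 130.99 − 66.218 = 64.772 kPa.
Final effective stress: σ'_f = σ'_0 + Δσ = 64.772 + 103 = 167.77 kPa.
Normally consolidated clay, so the full stress increment lies on the virgin compression line:
S_c = C_c·H/(1+e₀)·log₁₀(σ'_f/σ'_0) = 0.27×6.7/(1+0.88)×log₁₀(167.77/64.772)
    = 0.96223 × 0.41333 = 0.3977 m

S_c ≈ 398 mm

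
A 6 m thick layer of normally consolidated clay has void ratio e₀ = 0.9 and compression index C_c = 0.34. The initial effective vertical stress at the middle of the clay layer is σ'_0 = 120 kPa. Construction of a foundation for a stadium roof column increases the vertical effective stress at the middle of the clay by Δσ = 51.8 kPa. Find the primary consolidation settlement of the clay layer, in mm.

S_c ≈ 167 mm

Final effective stress: σ'_f = σ'_0 + Δσ = 120 + 51.8 = 171.8 kPa.
Normally consolidated clay, so the full stress increment lies on the virgin compression line:
S_c = C_c·H/(1+e₀)·log₁₀(σ'_f/σ'_0) = 0.34×6/(1+0.9)×log₁₀(171.8/120)
    = 1.0737 × 0.15584 = 0.1673 m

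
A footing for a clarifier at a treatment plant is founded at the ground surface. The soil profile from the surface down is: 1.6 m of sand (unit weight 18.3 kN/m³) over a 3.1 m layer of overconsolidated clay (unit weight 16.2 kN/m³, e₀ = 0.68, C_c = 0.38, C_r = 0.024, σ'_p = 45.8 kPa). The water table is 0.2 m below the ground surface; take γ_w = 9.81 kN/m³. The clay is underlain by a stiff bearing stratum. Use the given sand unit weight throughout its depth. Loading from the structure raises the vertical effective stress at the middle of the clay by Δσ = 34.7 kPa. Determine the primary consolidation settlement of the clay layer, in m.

S_c ≈ 0.0943 m

Mid-depth of clay below the ground surface: z = 1.6 + 3.1/2 = 3.15 m.
Total vertical stress at mid-clay: σ_v = 18.3×1.6 + 16.2×1.55 = 54.39 kPa.
Pore pressure: u = 9.81×(3.15 − 0.2) = 28.94 kPa.
Initial effective stress: σ'_0 = σ_v − u = 54.39 − 28.94 = 25.45 kPa.
Final effective stress: σ'_f = 25.45 + 34.7 = 60.15 kPa.
σ'_f = 60.15 > σ'_p = 45.8 kPa, so the stress path crosses the preconsolidation pressure — recompression up to σ'_p, then virgin compression beyond:
S_c = H/(1+e₀)·[C_r·log₁₀(σ'_p/σ'_0) + C_c·log₁₀(σ'_f/σ'_p)]
    = 3.1/1.68 × [0.024×log₁₀(45.8/25.45) + 0.38×log₁₀(60.15/45.8)]
    = 1.8452 × [0.0061243 + 0.044981] = 0.0943 m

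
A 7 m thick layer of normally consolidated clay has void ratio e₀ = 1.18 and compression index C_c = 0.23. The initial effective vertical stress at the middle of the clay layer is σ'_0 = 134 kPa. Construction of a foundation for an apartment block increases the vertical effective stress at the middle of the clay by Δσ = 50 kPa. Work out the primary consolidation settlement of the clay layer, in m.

Final effective stress: σ'_f = σ'_0 + Δσ = 134 + 50 = 184 kPa.
Normally consolidated clay, so the full stress increment lies on the virgin compression line:
S_c = C_c·H/(1+e₀)·log₁₀(σ'_f/σ'_0) = 0.23×7/(1+1.18)×log₁₀(184/134)
    = 0.73853 × 0.13771 = 0.1017 m

S_c ≈ 0.102 m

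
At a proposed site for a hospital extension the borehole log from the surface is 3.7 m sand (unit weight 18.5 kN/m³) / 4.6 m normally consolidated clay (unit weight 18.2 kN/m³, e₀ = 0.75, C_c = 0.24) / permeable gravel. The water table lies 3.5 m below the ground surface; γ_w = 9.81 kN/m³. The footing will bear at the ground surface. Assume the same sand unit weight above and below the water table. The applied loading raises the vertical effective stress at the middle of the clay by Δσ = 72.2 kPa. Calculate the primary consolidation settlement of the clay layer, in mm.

S_c ≈ 167 mm

Mid-depth of clay below the ground surface: z = 3.7 + 4.6/2 = 6 m.
Total vertical stress at mid-clay: σ_v = 18.5×3.7 + 18.2×2.3 = 110.31 kPa.
Pore pressure: u = 9.81×(6 − 3.5) = 24.525 kPa.
Initial effective stress: σ'_0 = σ_v − u = 110.31 − 24.525 = 85.785 kPa.
Final effective stress: σ'_f = σ'_0 + Δσ = 85.785 + 72.2 = 157.99 kPa.
Normally consolidated clay, so the full stress increment lies on the virgin compression line:
S_c = C_c·H/(1+e₀)·log₁₀(σ'_f/σ'_0) = 0.24×4.6/(1+0.75)×log₁₀(157.99/85.785)
    = 0.63086 × 0.26522 = 0.1673 m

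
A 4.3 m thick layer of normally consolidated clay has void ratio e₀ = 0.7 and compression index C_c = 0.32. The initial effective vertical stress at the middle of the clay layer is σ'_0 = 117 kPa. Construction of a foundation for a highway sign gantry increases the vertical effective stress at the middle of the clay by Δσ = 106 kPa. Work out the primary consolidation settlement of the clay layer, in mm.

Final effective stress: σ'_f = σ'_0 + Δσ = 117 + 106 = 223 kPa.
Normally consolidated clay, so the full stress increment lies on the virgin compression line:
S_c = C_c·H/(1+e₀)·log₁₀(σ'_f/σ'_0) = 0.32×4.3/(1+0.7)×log₁₀(223/117)
    = 0.80941 × 0.28012 = 0.2267 m

S_c ≈ 227 mm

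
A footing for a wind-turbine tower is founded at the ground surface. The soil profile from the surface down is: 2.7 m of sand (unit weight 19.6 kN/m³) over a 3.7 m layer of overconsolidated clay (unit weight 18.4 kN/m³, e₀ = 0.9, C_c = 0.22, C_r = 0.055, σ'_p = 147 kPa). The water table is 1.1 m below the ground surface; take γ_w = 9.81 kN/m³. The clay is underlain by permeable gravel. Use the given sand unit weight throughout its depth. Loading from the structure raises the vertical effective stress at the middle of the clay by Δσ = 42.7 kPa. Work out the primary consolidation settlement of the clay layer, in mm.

Mid-depth of clay below the ground surface: z = 2.7 + 3.7/2 = 4.55 m.
Total vertical stress at mid-clay: σ_v = 19.6×2.7 + 18.4×1.85 = 86.96 kPa.
Pore pressure: u = 9.81×(4.55 − 1.1) = 33.845 kPa.
Initial effective stress: σ'_0 = σ_v − u = 86.96 − 33.845 = 53.115 kPa.
Final effective stress: σ'_f = 53.115 + 42.7 = 95.815 kPa.
σ'_f = 95.815 ≤ σ'_p = 147 kPa, so the clay remains overconsolidated and only the recompression index applies:
S_c = C_r·H/(1+e₀)·log₁₀(σ'_f/σ'_0) = 0.055×3.7/1.9×log₁₀(95.815/53.115)
    = 0.10711 × 0.25622 = 0.02744 m

S_c ≈ 27.4 mm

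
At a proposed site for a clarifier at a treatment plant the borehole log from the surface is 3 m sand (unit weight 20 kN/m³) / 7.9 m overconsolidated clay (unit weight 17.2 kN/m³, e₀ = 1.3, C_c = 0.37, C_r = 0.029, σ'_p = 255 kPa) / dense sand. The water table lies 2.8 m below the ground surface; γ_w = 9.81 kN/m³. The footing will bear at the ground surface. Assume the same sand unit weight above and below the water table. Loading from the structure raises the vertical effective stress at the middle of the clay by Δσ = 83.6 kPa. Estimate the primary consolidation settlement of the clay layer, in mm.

S_c ≈ 29.1 mm

Mid-depth of clay below the ground surface: z = 3 + 7.9/2 = 6.95 m.
Total vertical stress at mid-clay: σ_v = 20×3 + 17.2×3.95 = 127.94 kPa.
Pore pressure: u = 9.81×(6.95 − 2.8) = 40.712 kPa.
Initial effective stress: σ'_0 = σ_v − u = 127.94 − 40.712 = 87.228 kPa.
Final effective stress: σ'_f = 87.228 + 83.6 = 170.83 kPa.
σ'_f = 170.83 ≤ σ'_p = 255 kPa, so the clay remains overconsolidated and only the recompression index applies:
S_c = C_r·H/(1+e₀)·log₁₀(σ'_f/σ'_0) = 0.029×7.9/2.3×log₁₀(170.83/87.228)
    = 0.099609 × 0.29191 = 0.02908 m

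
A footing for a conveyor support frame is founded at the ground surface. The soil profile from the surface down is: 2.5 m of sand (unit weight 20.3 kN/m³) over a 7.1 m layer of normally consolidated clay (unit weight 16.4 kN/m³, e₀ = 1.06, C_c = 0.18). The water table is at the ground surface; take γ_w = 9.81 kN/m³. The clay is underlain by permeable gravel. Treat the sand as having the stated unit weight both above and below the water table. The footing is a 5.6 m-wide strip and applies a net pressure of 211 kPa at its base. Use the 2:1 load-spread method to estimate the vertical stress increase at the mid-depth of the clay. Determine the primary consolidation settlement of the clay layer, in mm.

S_c ≈ 300 mm

Mid-depth of clay below the ground surface: z = 2.5 + 7.1/2 = 6.05 m.
Total vertical stress at mid-clay: σ_v = 20.3×2.5 + 16.4×3.55 = 108.97 kPa.
Pore pressure: u = 9.81×(6.05 − 0) = 59.351 kPa.
Initial effective stress: σ'_0 = σ_v − u = 108.97 − 59.351 = 49.619 kPa.
Stress increase at mid-clay by the 2:1 spreading method:
Δσ = qB/(B+z) = 211×5.6/(5.6+6.05) = 101.42 kPa
Final effective stress: σ'_f = σ'_0 + Δσ = 49.619 + 101.42 = 151.04 kPa.
Normally consolidated clay, so the full stress increment lies on the virgin compression line:
S_c = C_c·H/(1+e₀)·log₁₀(σ'_f/σ'_0) = 0.18×7.1/(1+1.06)×log₁₀(151.04/49.619)
    = 0.62039 × 0.48344 = 0.2999 m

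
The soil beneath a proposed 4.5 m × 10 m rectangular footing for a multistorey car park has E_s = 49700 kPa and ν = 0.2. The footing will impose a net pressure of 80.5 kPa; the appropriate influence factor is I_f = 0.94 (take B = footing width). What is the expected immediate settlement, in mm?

Immediate (elastic) settlement: S_e = q·B·(1−ν²)/E_s · I_f.
S_e = 80.5 × 4.5 × (1 − 0.2²) / 49700 × 0.94
    = 80.5 × 4.5 × 0.96 / 49700 × 0.94
    = 0.006577 m = 6.577 mm

S_e ≈ 6.58 mm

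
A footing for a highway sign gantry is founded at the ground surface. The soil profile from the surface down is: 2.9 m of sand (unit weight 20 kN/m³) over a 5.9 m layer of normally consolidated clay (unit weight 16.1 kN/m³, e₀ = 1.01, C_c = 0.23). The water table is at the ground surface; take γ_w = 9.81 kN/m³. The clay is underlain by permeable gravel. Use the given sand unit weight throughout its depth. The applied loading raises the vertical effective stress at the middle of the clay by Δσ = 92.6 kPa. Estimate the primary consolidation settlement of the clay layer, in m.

S_c ≈ 0.315 m

Mid-depth of clay below the ground surface: z = 2.9 + 5.9/2 = 5.85 m.
Total vertical stress at mid-clay: σ_v = 20×2.9 + 16.1×2.95 = 105.5 kPa.
Pore pressure: u = 9.81×(5.85 − 0) = 57.389 kPa.
Initial effective stress: σ'_0 = σ_v − u = 105.5 − 57.389 = 48.111 kPa.
Final effective stress: σ'_f = σ'_0 + Δσ = 48.111 + 92.6 = 140.71 kPa.
Normally consolidated clay, so the full stress increment lies on the virgin compression line:
S_c = C_c·H/(1+e₀)·log₁₀(σ'_f/σ'_0) = 0.23×5.9/(1+1.01)×log₁₀(140.71/48.111)
    = 0.67512 × 0.46608 = 0.3147 m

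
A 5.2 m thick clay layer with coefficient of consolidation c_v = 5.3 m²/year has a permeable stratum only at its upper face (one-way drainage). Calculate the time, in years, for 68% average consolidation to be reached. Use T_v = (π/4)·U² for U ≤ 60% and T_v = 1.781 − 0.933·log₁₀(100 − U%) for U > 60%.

t ≈ 1.92 years

Drainage path length: H_d = H = 5.2 m (single drainage).
U > 60%: T_v = 1.781 − 0.933·log₁₀(100 − 68) = 0.3767.
t = T_v·H_d²/c_v = 0.3767×5.2²/5.3 = 1.922 years.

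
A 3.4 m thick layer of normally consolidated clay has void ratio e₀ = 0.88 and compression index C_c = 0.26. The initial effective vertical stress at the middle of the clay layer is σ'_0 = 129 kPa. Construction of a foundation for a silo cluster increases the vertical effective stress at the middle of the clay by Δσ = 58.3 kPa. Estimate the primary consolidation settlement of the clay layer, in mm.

S_c ≈ 76.2 mm

Final effective stress: σ'_f = σ'_0 + Δσ = 129 + 58.3 = 187.3 kPa.
Normally consolidated clay, so the full stress increment lies on the virgin compression line:
S_c = C_c·H/(1+e₀)·log₁₀(σ'_f/σ'_0) = 0.26×3.4/(1+0.88)×log₁₀(187.3/129)
    = 0.47021 × 0.16195 = 0.07615 m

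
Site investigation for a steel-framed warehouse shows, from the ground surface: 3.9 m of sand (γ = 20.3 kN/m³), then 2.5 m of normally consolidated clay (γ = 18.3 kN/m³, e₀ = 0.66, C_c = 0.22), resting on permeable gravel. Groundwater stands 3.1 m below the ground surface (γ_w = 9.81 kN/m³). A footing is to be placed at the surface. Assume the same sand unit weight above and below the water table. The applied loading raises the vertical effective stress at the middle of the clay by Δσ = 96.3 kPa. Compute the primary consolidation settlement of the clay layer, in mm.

Mid-depth of clay below the ground surface: z = 3.9 + 2.5/2 = 5.15 m.
Total vertical stress at mid-clay: σ_v = 20.3×3.9 + 18.3×1.25 = 102.05 kPa.
Pore pressure: u = 9.81×(5.15 − 3.1) = 20.11 kPa.
Initial effective stress: σ'_0 = σ_v − u = 102.05 − 20.11 = 81.94 kPa.
Final effective stress: σ'_f = σ'_0 + Δσ = 81.94 + 96.3 = 178.24 kPa.
Normally consolidated clay, so the full stress increment lies on the virgin compression line:
S_c = C_c·H/(1+e₀)·log₁₀(σ'_f/σ'_0) = 0.22×2.5/(1+0.66)×log₁₀(178.24/81.94)
    = 0.33133 × 0.33751 = 0.1118 m

S_c ≈ 112 mm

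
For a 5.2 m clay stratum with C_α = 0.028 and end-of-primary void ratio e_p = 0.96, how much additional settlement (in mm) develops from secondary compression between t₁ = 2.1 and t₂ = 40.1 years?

Secondary compression: S_s = C_α·H/(1+e_p)·log₁₀(t₂/t₁)
S_s = 0.028×5.2/(1+0.96)×log₁₀(40.1/2.1)
    = 0.07429 × 1.281 = 0.09515 m

S_s ≈ 95.2 mm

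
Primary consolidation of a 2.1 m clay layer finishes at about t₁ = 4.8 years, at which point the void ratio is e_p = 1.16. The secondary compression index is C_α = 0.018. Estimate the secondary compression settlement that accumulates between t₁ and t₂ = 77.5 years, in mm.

S_s ≈ 21.1 mm

Secondary compression: S_s = C_α·H/(1+e_p)·log₁₀(t₂/t₁)
S_s = 0.018×2.1/(1+1.16)×log₁₀(77.5/4.8)
    = 0.0175 × 1.208 = 0.02114 m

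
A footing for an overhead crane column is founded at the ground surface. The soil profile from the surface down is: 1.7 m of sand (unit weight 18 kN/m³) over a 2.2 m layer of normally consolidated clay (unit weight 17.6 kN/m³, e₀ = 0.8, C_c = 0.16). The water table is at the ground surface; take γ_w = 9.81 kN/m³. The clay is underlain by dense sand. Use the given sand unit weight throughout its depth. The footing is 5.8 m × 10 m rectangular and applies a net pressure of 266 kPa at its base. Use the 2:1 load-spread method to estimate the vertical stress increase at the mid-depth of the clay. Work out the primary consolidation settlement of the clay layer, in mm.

Mid-depth of clay below the ground surface: z = 1.7 + 2.2/2 = 2.8 m.
Total vertical stress at mid-clay: σ_v = 18×1.7 + 17.6×1.1 = 49.96 kPa.
Pore pressure: u = 9.81×(2.8 − 0) = 27.468 kPa.
Initial effective stress: σ'_0 = σ_v − u = 49.96 − 27.468 = 22.492 kPa.
Stress increase at mid-clay by the 2:1 spreading method:
Δσ = qBL/((B+z)(L+z)) = 266×5.8×10/((5.8+2.8)(10+2.8)) = 140.15 kPa
Final effective stress: σ'_f = σ'_0 + Δσ = 22.492 + 140.15 = 162.64 kPa.
Normally consolidated clay, so the full stress increment lies on the virgin compression line:
S_c = C_c·H/(1+e₀)·log₁₀(σ'_f/σ'_0) = 0.16×2.2/(1+0.8)×log₁₀(162.64/22.492)
    = 0.19556 × 0.8592 = 0.168 m

S_c ≈ 168 mm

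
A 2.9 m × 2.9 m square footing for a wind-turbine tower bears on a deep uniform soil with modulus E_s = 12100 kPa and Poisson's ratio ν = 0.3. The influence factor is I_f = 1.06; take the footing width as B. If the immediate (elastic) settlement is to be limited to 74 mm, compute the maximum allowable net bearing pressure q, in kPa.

S_e = q·B·(1−ν²)/E_s · I_f  ⇒  q = S_e·E_s / (B·(1−ν²)·I_f).
q = 0.074 × 12100 / (2.9 × 0.91 × 1.06) = 320.1 kPa

q ≈ 320 kPa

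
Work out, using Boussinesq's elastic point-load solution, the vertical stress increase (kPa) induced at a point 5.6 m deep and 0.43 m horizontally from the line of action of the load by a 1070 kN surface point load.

Boussinesq vertical stress below a point load on an elastic half-space:
Δσ_z = 3P/(2πz²) · [1 + (r/z)²]^(−5/2)
r/z = 0.43/5.6 = 0.076786; [1+(r/z)²]^(−5/2) = 0.98541.
Δσ_z = 3×1070/(2π×5.6²) × 0.98541 = 16.291 × 0.98541 = 16.05 kPa

Δσ_z ≈ 16.1 kPa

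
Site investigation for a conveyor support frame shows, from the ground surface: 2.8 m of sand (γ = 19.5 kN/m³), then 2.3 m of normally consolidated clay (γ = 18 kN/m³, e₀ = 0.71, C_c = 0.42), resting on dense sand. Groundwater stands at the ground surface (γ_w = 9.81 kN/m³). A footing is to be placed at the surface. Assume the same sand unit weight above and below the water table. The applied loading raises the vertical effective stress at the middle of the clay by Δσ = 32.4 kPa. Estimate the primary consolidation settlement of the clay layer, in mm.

Mid-depth of clay below the ground surface: z = 2.8 + 2.3/2 = 3.95 m.
Total vertical stress at mid-clay: σ_v = 19.5×2.8 + 18×1.15 = 75.3 kPa.
Pore pressure: u = 9.81×(3.95 − 0) = 38.75 kPa.
Initial effective stress: σ'_0 = σ_v − u = 75.3 − 38.75 = 36.55 kPa.
Final effective stress: σ'_f = σ'_0 + Δσ = 36.55 + 32.4 = 68.95 kPa.
Normally consolidated clay, so the full stress increment lies on the virgin compression line:
S_c = C_c·H/(1+e₀)·log₁₀(σ'_f/σ'_0) = 0.42×2.3/(1+0.71)×log₁₀(68.95/36.55)
    = 0.56491 × 0.27565 = 0.1557 m

S_c ≈ 156 mm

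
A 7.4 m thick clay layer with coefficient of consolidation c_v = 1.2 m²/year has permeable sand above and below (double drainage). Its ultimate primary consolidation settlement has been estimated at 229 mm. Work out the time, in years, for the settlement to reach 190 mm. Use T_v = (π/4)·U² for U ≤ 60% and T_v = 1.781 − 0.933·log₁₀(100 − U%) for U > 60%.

Drainage path length: H_d = H/2 = 3.7 m (double drainage).
U = S(t)/S_ult = 190/229 = 0.8297.
U > 60%: T_v = 1.781 − 0.933·log₁₀(100 − 82.969) = 0.63226.
t = T_v·H_d²/c_v = 0.63226×3.7²/1.2 = 7.213 years.

t ≈ 7.21 years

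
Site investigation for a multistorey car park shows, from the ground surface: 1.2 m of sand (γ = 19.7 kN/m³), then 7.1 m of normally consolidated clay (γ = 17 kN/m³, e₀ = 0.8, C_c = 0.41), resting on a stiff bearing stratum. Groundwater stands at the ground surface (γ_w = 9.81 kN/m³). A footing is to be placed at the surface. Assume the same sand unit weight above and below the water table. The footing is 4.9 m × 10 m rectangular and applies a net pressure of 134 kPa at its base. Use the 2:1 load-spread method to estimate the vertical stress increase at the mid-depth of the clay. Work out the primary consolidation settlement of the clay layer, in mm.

S_c ≈ 564 mm

Mid-depth of clay below the ground surface: z = 1.2 + 7.1/2 = 4.75 m.
Total vertical stress at mid-clay: σ_v = 19.7×1.2 + 17×3.55 = 83.99 kPa.
Pore pressure: u = 9.81×(4.75 − 0) = 46.598 kPa.
Initial effective stress: σ'_0 = σ_v − u = 83.99 − 46.598 = 37.392 kPa.
Stress increase at mid-clay by the 2:1 spreading method:
Δσ = qBL/((B+z)(L+z)) = 134×4.9×10/((4.9+4.75)(10+4.75)) = 46.13 kPa
Final effective stress: σ'_f = σ'_0 + Δσ = 37.392 + 46.13 = 83.522 kPa.
Normally consolidated clay, so the full stress increment lies on the virgin compression line:
S_c = C_c·H/(1+e₀)·log₁₀(σ'_f/σ'_0) = 0.41×7.1/(1+0.8)×log₁₀(83.522/37.392)
    = 1.6172 × 0.34902 = 0.5644 m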